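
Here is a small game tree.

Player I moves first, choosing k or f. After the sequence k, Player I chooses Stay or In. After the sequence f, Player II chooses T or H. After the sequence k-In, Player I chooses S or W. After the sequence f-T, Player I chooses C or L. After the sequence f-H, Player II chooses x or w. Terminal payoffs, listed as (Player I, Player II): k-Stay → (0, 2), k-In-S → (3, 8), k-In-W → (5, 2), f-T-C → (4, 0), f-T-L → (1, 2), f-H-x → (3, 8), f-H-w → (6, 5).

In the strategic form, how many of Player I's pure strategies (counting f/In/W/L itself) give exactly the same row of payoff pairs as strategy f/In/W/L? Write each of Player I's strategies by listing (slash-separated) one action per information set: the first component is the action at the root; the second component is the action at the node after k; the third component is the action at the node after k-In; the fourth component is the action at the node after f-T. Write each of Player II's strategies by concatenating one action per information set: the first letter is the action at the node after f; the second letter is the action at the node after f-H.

Row for f/In/W/L (columns Tx, Tw, Hx, Hw): (1,2) (1,2) (3,8) (6,5).
Under f/In/W/L, Player I's choice at the node after k and at the node after k-In can never be reached regardless of what Player II does, so varying those choices leaves every outcome unchanged.
Holding the reachable choices fixed and varying the unreachable ones freely already gives 2 × 2 = 4 equivalent strategies.
No other strategy reproduces this row, so those 4 are the full class: f/Stay/S/L, f/Stay/W/L, f/In/S/L, f/In/W/L.

4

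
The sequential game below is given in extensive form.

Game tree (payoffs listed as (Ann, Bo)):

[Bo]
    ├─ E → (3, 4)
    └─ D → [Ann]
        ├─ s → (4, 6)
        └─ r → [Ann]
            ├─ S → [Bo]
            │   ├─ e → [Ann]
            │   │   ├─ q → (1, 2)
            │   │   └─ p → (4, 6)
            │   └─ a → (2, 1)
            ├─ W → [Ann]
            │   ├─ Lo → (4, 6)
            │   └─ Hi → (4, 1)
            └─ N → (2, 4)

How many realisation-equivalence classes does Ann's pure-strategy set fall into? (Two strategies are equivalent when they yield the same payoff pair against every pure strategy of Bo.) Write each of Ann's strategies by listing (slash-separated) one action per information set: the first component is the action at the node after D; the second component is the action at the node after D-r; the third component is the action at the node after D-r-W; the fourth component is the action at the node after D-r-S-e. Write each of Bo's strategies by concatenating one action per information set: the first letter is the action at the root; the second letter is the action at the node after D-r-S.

5

Ann has 24 pure strategies: s/S/Lo/q, s/S/Lo/p, s/S/Hi/q, s/S/Hi/p, s/W/Lo/q, s/W/Lo/p, s/W/Hi/q, s/W/Hi/p, s/N/Lo/q, s/N/Lo/p, s/N/Hi/q, s/N/Hi/p, r/S/Lo/q, r/S/Lo/p, r/S/Hi/q, r/S/Hi/p, r/W/Lo/q, r/W/Lo/p, r/W/Hi/q, r/W/Hi/p, r/N/Lo/q, r/N/Lo/p, r/N/Hi/q, r/N/Hi/p. Columns: Ee, Ea, De, Da.
{s/S/Lo/q, s/S/Lo/p, s/S/Hi/q, s/S/Hi/p, s/W/Lo/q, s/W/Lo/p, s/W/Hi/q, s/W/Hi/p, s/N/Lo/q, s/N/Lo/p, s/N/Hi/q, s/N/Hi/p, r/W/Lo/q, r/W/Lo/p} → row (3,4) (3,4) (4,6) (4,6)
{r/S/Lo/q, r/S/Hi/q} → row (3,4) (3,4) (1,2) (2,1)
{r/S/Lo/p, r/S/Hi/p} → row (3,4) (3,4) (4,6) (2,1)
{r/W/Hi/q, r/W/Hi/p} → row (3,4) (3,4) (4,1) (4,1)
{r/N/Lo/q, r/N/Lo/p, r/N/Hi/q, r/N/Hi/p} → row (3,4) (3,4) (2,4) (2,4)
That's 5 distinct rows out of 24 strategies.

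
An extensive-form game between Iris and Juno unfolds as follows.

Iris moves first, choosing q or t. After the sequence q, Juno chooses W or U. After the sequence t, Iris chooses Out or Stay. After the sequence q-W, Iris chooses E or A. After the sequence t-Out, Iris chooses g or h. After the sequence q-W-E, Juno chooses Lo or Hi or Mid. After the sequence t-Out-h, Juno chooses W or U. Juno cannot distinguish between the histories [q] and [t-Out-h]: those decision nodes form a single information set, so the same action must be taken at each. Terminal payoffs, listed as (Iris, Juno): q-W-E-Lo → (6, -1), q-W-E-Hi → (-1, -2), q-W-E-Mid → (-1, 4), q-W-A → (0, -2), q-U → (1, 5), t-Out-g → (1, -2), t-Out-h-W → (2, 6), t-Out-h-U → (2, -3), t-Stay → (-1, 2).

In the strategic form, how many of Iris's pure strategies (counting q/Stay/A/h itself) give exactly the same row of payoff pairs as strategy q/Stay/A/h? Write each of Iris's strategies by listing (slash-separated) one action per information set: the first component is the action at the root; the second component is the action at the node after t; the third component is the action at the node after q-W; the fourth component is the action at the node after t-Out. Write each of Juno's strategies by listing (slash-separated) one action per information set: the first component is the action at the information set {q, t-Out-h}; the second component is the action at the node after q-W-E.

4

Row for q/Stay/A/h (columns W/Lo, W/Hi, W/Mid, U/Lo, U/Hi, U/Mid): (0,-2) (0,-2) (0,-2) (1,5) (1,5) (1,5).
Under q/Stay/A/h, Iris's choice at the node after t and at the node after t-Out can never be reached regardless of what Juno does, so varying those choices leaves every outcome unchanged.
Holding the reachable choices fixed and varying the unreachable ones freely already gives 2 × 2 = 4 equivalent strategies.
No other strategy reproduces this row, so those 4 are the full class: q/Out/A/g, q/Out/A/h, q/Stay/A/g, q/Stay/A/h.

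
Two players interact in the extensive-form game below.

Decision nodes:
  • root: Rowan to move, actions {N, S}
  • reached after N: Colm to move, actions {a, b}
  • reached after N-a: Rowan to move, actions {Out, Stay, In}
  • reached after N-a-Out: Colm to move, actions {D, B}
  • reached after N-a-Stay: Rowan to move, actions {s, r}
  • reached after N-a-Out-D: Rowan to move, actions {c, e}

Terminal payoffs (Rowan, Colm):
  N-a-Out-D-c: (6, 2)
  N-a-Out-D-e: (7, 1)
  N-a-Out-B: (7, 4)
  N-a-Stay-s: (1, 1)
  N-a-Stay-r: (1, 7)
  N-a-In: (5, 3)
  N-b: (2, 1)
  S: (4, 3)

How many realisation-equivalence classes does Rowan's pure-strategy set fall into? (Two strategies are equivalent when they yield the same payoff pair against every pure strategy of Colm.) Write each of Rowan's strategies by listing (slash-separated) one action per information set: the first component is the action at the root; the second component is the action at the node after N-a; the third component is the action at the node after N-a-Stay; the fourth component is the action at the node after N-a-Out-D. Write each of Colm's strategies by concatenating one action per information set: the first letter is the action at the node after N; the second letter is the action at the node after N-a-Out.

Rowan has 24 pure strategies: N/Out/s/c, N/Out/s/e, N/Out/r/c, N/Out/r/e, N/Stay/s/c, N/Stay/s/e, N/Stay/r/c, N/Stay/r/e, N/In/s/c, N/In/s/e, N/In/r/c, N/In/r/e, S/Out/s/c, S/Out/s/e, S/Out/r/c, S/Out/r/e, S/Stay/s/c, S/Stay/s/e, S/Stay/r/c, S/Stay/r/e, S/In/s/c, S/In/s/e, S/In/r/c, S/In/r/e. Columns: aD, aB, bD, bB.
{N/Out/s/c, N/Out/r/c} → row (6,2) (7,4) (2,1) (2,1)
{N/Out/s/e, N/Out/r/e} → row (7,1) (7,4) (2,1) (2,1)
{N/Stay/s/c, N/Stay/s/e} → row (1,1) (1,1) (2,1) (2,1)
{N/Stay/r/c, N/Stay/r/e} → row (1,7) (1,7) (2,1) (2,1)
{N/In/s/c, N/In/s/e, N/In/r/c, N/In/r/e} → row (5,3) (5,3) (2,1) (2,1)
{S/Out/s/c, S/Out/s/e, S/Out/r/c, S/Out/r/e, S/Stay/s/c, S/Stay/s/e, S/Stay/r/c, S/Stay/r/e, S/In/s/c, S/In/s/e, S/In/r/c, S/In/r/e} → row (4,3) (4,3) (4,3) (4,3)
That's 6 distinct rows out of 24 strategies.

6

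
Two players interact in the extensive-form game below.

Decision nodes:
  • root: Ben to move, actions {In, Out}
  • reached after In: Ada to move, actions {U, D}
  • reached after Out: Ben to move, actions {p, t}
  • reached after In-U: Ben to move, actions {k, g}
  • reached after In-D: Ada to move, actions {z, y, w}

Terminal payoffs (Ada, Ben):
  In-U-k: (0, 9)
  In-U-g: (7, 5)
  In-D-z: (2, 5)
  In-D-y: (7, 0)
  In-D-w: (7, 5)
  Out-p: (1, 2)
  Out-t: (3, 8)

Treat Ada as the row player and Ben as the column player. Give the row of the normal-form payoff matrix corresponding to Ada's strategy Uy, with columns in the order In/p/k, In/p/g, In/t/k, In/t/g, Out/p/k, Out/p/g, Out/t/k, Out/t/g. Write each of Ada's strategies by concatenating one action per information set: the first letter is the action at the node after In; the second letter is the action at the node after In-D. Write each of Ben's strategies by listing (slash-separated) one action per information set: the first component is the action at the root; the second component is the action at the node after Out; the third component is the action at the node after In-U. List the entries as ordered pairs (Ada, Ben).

(0,9) (7,5) (0,9) (7,5) (1,2) (1,2) (3,8) (3,8)

vs In/p/k: Ben plays In → Ada plays U at [In] → Ben plays k at [In-U] → (0, 9)
vs In/p/g: Ben plays In → Ada plays U at [In] → Ben plays g at [In-U] → (7, 5)
vs In/t/k: Ben plays In → Ada plays U at [In] → Ben plays k at [In-U] → (0, 9)
vs In/t/g: Ben plays In → Ada plays U at [In] → Ben plays g at [In-U] → (7, 5)
vs Out/p/k: Ben plays Out → Ben plays p at [Out] → (1, 2)
vs Out/p/g: Ben plays Out → Ben plays p at [Out] → (1, 2)
vs Out/t/k: Ben plays Out → Ben plays t at [Out] → (3, 8)
vs Out/t/g: Ben plays Out → Ben plays t at [Out] → (3, 8)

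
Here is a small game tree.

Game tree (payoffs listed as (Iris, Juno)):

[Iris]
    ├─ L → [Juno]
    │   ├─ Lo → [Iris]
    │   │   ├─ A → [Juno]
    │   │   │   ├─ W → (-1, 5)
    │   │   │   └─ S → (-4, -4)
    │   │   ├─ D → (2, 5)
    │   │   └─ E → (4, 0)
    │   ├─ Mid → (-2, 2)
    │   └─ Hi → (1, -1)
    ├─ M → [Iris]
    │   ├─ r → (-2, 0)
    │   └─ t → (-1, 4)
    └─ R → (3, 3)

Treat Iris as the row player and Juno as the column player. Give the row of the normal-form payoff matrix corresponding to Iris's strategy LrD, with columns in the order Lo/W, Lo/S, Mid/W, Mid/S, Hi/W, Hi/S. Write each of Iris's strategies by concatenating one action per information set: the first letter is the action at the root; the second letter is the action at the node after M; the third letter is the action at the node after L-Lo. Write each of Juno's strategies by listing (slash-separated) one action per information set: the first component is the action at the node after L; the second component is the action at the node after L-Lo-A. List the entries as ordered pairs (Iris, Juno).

(2,5) (2,5) (-2,2) (-2,2) (1,-1) (1,-1)

vs Lo/W: Iris plays L → Juno plays Lo at [L] → Iris plays D at [L-Lo] → (2, 5)
vs Lo/S: Iris plays L → Juno plays Lo at [L] → Iris plays D at [L-Lo] → (2, 5)
vs Mid/W: Iris plays L → Juno plays Mid at [L] → (-2, 2)
vs Mid/S: Iris plays L → Juno plays Mid at [L] → (-2, 2)
vs Hi/W: Iris plays L → Juno plays Hi at [L] → (1, -1)
vs Hi/S: Iris plays L → Juno plays Hi at [L] → (1, -1)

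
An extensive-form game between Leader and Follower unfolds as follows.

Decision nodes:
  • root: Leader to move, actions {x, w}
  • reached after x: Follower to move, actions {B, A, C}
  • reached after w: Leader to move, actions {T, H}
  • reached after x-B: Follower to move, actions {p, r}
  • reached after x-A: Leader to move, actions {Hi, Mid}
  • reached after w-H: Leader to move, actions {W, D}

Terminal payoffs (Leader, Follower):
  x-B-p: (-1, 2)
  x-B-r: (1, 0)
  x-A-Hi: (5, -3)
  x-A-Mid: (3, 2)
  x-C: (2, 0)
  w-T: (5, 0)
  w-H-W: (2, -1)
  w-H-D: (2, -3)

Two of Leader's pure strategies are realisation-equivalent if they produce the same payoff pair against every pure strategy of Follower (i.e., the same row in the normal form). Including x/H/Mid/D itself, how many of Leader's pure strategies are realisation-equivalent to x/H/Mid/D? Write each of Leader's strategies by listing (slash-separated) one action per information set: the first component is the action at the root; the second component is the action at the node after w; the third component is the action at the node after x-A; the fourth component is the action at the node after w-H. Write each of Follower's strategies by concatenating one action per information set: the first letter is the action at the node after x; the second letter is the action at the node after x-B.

4

Row for x/H/Mid/D (columns Bp, Br, Ap, Ar, Cp, Cr): (-1,2) (1,0) (3,2) (3,2) (2,0) (2,0).
Under x/H/Mid/D, Leader's choice at the node after w and at the node after w-H can never be reached regardless of what Follower does, so varying those choices leaves every outcome unchanged.
Holding the reachable choices fixed and varying the unreachable ones freely already gives 2 × 2 = 4 equivalent strategies.
No other strategy reproduces this row, so those 4 are the full class: x/T/Mid/W, x/T/Mid/D, x/H/Mid/W, x/H/Mid/D.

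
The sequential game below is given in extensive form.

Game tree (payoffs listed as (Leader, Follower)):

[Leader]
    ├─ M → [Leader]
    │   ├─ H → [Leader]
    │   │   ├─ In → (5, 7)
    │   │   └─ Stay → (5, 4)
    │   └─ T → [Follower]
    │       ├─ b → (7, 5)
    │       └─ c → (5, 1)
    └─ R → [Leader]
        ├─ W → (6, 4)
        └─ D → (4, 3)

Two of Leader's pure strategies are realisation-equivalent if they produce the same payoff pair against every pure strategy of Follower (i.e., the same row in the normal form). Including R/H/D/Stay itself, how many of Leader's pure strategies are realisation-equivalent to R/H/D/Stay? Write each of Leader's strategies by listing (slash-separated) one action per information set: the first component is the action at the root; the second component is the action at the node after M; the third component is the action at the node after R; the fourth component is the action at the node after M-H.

4

Row for R/H/D/Stay (columns b, c): (4,3) (4,3).
Under R/H/D/Stay, Leader's choice at the node after M and at the node after M-H can never be reached regardless of what Follower does, so varying those choices leaves every outcome unchanged.
Holding the reachable choices fixed and varying the unreachable ones freely already gives 2 × 2 = 4 equivalent strategies.
No other strategy reproduces this row, so those 4 are the full class: R/H/D/In, R/H/D/Stay, R/T/D/In, R/T/D/Stay.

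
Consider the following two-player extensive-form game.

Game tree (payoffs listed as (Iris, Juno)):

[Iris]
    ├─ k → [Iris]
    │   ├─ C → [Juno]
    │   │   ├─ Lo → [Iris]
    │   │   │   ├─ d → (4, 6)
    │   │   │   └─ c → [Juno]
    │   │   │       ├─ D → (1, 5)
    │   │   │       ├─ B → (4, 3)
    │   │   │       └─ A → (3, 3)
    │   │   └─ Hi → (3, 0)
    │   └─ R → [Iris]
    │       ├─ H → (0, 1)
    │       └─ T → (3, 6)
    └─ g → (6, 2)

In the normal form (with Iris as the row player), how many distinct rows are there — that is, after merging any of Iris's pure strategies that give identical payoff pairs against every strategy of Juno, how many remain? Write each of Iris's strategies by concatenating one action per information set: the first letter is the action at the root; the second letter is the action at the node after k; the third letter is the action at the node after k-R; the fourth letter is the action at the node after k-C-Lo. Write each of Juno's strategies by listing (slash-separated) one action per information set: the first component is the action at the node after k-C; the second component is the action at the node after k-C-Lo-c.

5

Iris has 16 pure strategies: kCHd, kCHc, kCTd, kCTc, kRHd, kRHc, kRTd, kRTc, gCHd, gCHc, gCTd, gCTc, gRHd, gRHc, gRTd, gRTc. Columns: Lo/D, Lo/B, Lo/A, Hi/D, Hi/B, Hi/A.
{kCHd, kCTd} → row (4,6) (4,6) (4,6) (3,0) (3,0) (3,0)
{kCHc, kCTc} → row (1,5) (4,3) (3,3) (3,0) (3,0) (3,0)
{kRHd, kRHc} → row (0,1) (0,1) (0,1) (0,1) (0,1) (0,1)
{kRTd, kRTc} → row (3,6) (3,6) (3,6) (3,6) (3,6) (3,6)
{gCHd, gCHc, gCTd, gCTc, gRHd, gRHc, gRTd, gRTc} → row (6,2) (6,2) (6,2) (6,2) (6,2) (6,2)
That's 5 distinct rows out of 16 strategies.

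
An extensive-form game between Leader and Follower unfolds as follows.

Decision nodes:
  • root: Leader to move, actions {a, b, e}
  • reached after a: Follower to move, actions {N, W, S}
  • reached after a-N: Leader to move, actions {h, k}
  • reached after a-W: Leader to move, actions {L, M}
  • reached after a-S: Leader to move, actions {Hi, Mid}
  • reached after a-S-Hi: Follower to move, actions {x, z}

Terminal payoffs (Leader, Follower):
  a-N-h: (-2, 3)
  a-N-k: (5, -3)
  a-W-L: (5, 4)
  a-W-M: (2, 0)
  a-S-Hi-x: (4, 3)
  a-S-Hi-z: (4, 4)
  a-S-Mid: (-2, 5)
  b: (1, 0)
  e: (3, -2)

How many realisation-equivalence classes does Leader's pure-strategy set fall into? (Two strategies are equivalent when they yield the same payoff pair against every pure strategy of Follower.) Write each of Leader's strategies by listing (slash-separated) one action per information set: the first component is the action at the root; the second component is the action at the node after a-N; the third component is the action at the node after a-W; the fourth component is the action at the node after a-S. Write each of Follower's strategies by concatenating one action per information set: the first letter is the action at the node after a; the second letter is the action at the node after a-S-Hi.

Leader has 24 pure strategies: a/h/L/Hi, a/h/L/Mid, a/h/M/Hi, a/h/M/Mid, a/k/L/Hi, a/k/L/Mid, a/k/M/Hi, a/k/M/Mid, b/h/L/Hi, b/h/L/Mid, b/h/M/Hi, b/h/M/Mid, b/k/L/Hi, b/k/L/Mid, b/k/M/Hi, b/k/M/Mid, e/h/L/Hi, e/h/L/Mid, e/h/M/Hi, e/h/M/Mid, e/k/L/Hi, e/k/L/Mid, e/k/M/Hi, e/k/M/Mid. Columns: Nx, Nz, Wx, Wz, Sx, Sz.
{a/h/L/Hi} → row (-2,3) (-2,3) (5,4) (5,4) (4,3) (4,4)
{a/h/L/Mid} → row (-2,3) (-2,3) (5,4) (5,4) (-2,5) (-2,5)
{a/h/M/Hi} → row (-2,3) (-2,3) (2,0) (2,0) (4,3) (4,4)
{a/h/M/Mid} → row (-2,3) (-2,3) (2,0) (2,0) (-2,5) (-2,5)
{a/k/L/Hi} → row (5,-3) (5,-3) (5,4) (5,4) (4,3) (4,4)
{a/k/L/Mid} → row (5,-3) (5,-3) (5,4) (5,4) (-2,5) (-2,5)
{a/k/M/Hi} → row (5,-3) (5,-3) (2,0) (2,0) (4,3) (4,4)
{a/k/M/Mid} → row (5,-3) (5,-3) (2,0) (2,0) (-2,5) (-2,5)
{b/h/L/Hi, b/h/L/Mid, b/h/M/Hi, b/h/M/Mid, b/k/L/Hi, b/k/L/Mid, b/k/M/Hi, b/k/M/Mid} → row (1,0) (1,0) (1,0) (1,0) (1,0) (1,0)
{e/h/L/Hi, e/h/L/Mid, e/h/M/Hi, e/h/M/Mid, e/k/L/Hi, e/k/L/Mid, e/k/M/Hi, e/k/M/Mid} → row (3,-2) (3,-2) (3,-2) (3,-2) (3,-2) (3,-2)
That's 10 distinct rows out of 24 strategies.

10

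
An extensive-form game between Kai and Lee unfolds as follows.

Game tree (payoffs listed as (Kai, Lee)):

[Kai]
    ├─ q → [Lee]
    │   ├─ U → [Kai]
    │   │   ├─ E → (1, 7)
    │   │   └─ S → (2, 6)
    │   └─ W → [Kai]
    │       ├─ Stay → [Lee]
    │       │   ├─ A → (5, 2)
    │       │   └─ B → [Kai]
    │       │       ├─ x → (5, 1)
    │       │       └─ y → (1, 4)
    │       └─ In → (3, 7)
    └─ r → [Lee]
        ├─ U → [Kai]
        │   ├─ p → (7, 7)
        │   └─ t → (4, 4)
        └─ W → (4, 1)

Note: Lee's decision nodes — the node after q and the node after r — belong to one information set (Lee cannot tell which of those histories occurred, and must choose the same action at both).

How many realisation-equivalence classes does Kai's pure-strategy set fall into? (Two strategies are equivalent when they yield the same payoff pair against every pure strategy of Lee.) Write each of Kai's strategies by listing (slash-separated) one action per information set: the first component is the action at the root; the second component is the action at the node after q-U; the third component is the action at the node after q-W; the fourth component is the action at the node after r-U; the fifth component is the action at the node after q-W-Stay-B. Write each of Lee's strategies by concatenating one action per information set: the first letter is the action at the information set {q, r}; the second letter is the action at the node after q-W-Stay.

8

Kai has 32 pure strategies: q/E/Stay/p/x, q/E/Stay/p/y, q/E/Stay/t/x, q/E/Stay/t/y, q/E/In/p/x, q/E/In/p/y, q/E/In/t/x, q/E/In/t/y, q/S/Stay/p/x, q/S/Stay/p/y, q/S/Stay/t/x, q/S/Stay/t/y, q/S/In/p/x, q/S/In/p/y, q/S/In/t/x, q/S/In/t/y, r/E/Stay/p/x, r/E/Stay/p/y, r/E/Stay/t/x, r/E/Stay/t/y, r/E/In/p/x, r/E/In/p/y, r/E/In/t/x, r/E/In/t/y, r/S/Stay/p/x, r/S/Stay/p/y, r/S/Stay/t/x, r/S/Stay/t/y, r/S/In/p/x, r/S/In/p/y, r/S/In/t/x, r/S/In/t/y. Columns: UA, UB, WA, WB.
{q/E/Stay/p/x, q/E/Stay/t/x} → row (1,7) (1,7) (5,2) (5,1)
{q/E/Stay/p/y, q/E/Stay/t/y} → row (1,7) (1,7) (5,2) (1,4)
{q/E/In/p/x, q/E/In/p/y, q/E/In/t/x, q/E/In/t/y} → row (1,7) (1,7) (3,7) (3,7)
{q/S/Stay/p/x, q/S/Stay/t/x} → row (2,6) (2,6) (5,2) (5,1)
{q/S/Stay/p/y, q/S/Stay/t/y} → row (2,6) (2,6) (5,2) (1,4)
{q/S/In/p/x, q/S/In/p/y, q/S/In/t/x, q/S/In/t/y} → row (2,6) (2,6) (3,7) (3,7)
{r/E/Stay/p/x, r/E/Stay/p/y, r/E/In/p/x, r/E/In/p/y, r/S/Stay/p/x, r/S/Stay/p/y, r/S/In/p/x, r/S/In/p/y} → row (7,7) (7,7) (4,1) (4,1)
{r/E/Stay/t/x, r/E/Stay/t/y, r/E/In/t/x, r/E/In/t/y, r/S/Stay/t/x, r/S/Stay/t/y, r/S/In/t/x, r/S/In/t/y} → row (4,4) (4,4) (4,1) (4,1)
That's 8 distinct rows out of 32 strategies.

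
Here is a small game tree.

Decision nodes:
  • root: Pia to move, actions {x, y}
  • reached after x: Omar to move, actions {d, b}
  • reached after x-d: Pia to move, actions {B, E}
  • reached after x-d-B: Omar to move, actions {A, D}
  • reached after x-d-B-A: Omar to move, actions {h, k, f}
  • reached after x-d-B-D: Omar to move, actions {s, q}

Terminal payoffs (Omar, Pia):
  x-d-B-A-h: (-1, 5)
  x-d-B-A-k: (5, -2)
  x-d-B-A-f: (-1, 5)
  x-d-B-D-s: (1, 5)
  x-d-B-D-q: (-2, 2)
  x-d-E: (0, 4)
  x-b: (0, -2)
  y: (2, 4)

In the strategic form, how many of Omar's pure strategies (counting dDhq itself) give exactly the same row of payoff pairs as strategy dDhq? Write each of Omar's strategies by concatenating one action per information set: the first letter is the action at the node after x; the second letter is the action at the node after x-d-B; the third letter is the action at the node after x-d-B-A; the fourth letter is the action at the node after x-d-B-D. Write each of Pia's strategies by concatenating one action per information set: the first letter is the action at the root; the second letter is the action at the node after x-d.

3

Row for dDhq (columns xB, xE, yB, yE): (-2,2) (0,4) (2,4) (2,4).
Under dDhq, Omar's choice at the node after x-d-B-A can never be reached regardless of what Pia does, so varying those choices leaves every outcome unchanged.
Holding the reachable choices fixed and varying the unreachable one freely already gives 3 equivalent strategies.
No other strategy reproduces this row, so those 3 are the full class: dDhq, dDkq, dDfq.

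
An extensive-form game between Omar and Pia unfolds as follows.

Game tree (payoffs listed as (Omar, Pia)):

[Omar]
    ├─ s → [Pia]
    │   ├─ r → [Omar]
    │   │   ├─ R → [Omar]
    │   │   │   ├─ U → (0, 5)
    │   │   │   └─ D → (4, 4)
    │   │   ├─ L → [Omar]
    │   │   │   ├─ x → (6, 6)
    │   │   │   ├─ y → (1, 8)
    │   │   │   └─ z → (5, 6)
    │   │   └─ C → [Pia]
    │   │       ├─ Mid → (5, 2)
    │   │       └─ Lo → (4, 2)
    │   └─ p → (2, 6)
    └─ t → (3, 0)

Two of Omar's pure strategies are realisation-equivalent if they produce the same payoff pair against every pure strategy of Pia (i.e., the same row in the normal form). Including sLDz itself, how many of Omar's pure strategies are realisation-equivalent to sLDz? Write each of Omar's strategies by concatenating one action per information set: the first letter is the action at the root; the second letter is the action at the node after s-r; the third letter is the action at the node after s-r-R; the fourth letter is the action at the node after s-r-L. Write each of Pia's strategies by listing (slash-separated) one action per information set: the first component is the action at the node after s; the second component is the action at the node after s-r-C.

2

Row for sLDz (columns r/Mid, r/Lo, p/Mid, p/Lo): (5,6) (5,6) (2,6) (2,6).
Under sLDz, Omar's choice at the node after s-r-R can never be reached regardless of what Pia does, so varying those choices leaves every outcome unchanged.
Holding the reachable choices fixed and varying the unreachable one freely already gives 2 equivalent strategies.
No other strategy reproduces this row, so those 2 are the full class: sLUz, sLDz.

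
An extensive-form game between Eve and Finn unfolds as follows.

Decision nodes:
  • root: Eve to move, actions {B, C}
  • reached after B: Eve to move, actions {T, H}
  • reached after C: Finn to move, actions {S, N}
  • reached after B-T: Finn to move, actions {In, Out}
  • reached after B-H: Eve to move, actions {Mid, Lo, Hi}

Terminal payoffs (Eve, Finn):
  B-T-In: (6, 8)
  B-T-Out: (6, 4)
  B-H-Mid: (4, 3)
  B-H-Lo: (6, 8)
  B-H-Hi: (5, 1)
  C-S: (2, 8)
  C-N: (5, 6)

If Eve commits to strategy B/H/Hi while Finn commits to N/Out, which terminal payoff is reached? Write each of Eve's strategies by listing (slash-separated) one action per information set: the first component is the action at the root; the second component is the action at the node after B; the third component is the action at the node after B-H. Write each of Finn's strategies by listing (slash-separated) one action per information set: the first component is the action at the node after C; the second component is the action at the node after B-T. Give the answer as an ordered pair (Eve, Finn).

(5, 1)

Trace the play path from the root:
  Eve plays B
  Eve plays H at [B]
  Eve plays Hi at [B-H]
→ terminal payoff (5, 1).
(Finn's choice at the node after C is never reached on this path, so it doesn't affect the outcome.)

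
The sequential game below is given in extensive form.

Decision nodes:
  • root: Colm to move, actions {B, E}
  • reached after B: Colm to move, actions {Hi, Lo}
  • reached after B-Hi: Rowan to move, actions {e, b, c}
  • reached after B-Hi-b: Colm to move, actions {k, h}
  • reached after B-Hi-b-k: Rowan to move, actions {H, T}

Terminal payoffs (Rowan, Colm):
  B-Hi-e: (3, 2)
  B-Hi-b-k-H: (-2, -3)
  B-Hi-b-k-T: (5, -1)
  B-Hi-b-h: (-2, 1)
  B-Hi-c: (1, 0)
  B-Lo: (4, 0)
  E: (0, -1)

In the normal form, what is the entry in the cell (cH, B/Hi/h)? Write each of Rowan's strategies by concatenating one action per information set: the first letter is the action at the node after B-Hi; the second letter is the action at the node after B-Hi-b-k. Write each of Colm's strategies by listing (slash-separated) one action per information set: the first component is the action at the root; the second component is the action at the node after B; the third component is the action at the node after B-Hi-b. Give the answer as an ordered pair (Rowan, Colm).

(1, 0)

Trace the play path from the root:
  Colm plays B
  Colm plays Hi at [B]
  Rowan plays c at [B-Hi]
→ terminal payoff (1, 0).
(Rowan's choice at the node after B-Hi-b-k is never reached on this path, so it doesn't affect the outcome.)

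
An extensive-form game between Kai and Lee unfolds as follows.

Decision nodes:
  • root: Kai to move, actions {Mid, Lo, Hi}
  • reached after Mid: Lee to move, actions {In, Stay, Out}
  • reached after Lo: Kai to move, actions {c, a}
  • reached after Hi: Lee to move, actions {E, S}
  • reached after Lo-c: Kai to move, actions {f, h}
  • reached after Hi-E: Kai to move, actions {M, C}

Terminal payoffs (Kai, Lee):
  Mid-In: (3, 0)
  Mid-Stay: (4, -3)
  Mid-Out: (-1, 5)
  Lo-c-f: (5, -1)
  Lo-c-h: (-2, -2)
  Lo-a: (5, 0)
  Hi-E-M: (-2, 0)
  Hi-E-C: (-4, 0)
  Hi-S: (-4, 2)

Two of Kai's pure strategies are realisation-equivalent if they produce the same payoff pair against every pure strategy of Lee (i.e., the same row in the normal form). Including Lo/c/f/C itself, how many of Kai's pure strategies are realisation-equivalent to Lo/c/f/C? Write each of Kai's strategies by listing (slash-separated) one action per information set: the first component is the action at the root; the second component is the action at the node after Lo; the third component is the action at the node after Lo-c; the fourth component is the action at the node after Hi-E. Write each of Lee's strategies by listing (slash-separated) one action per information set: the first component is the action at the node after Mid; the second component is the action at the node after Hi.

Row for Lo/c/f/C (columns In/E, In/S, Stay/E, Stay/S, Out/E, Out/S): (5,-1) (5,-1) (5,-1) (5,-1) (5,-1) (5,-1).
Under Lo/c/f/C, Kai's choice at the node after Hi-E can never be reached regardless of what Lee does, so varying those choices leaves every outcome unchanged.
Holding the reachable choices fixed and varying the unreachable one freely already gives 2 equivalent strategies.
No other strategy reproduces this row, so those 2 are the full class: Lo/c/f/M, Lo/c/f/C.

2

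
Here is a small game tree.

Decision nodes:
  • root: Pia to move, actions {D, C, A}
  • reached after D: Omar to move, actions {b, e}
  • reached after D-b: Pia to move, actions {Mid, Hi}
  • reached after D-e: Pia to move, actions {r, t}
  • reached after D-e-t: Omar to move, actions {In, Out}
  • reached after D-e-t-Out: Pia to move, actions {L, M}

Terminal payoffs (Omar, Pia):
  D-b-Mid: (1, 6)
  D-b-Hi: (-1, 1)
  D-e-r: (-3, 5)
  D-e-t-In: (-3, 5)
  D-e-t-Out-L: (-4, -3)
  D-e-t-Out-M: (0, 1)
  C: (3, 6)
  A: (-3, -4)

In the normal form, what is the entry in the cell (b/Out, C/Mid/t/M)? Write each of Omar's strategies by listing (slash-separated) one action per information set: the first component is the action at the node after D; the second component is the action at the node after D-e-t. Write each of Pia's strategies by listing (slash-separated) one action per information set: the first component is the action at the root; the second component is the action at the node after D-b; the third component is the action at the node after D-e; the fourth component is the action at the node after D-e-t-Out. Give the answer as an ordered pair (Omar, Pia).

Trace the play path from the root:
  Pia plays C
→ terminal payoff (3, 6).
(Omar's choice at the node after D is never reached on this path, so it doesn't affect the outcome.)

(3, 6)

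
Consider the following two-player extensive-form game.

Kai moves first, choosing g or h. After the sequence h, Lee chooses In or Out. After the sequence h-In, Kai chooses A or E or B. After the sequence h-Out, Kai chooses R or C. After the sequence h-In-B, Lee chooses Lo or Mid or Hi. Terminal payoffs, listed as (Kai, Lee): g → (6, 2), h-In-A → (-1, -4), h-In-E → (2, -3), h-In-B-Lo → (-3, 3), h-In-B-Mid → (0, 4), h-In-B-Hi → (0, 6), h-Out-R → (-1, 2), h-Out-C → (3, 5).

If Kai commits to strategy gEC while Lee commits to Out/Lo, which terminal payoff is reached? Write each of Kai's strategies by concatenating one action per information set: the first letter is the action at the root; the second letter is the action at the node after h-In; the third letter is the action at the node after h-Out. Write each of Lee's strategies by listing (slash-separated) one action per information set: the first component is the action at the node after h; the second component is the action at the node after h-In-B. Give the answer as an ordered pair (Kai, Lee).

Trace the play path from the root:
  Kai plays g
→ terminal payoff (6, 2).
(Kai's choice at the node after h-In is never reached on this path, so it doesn't affect the outcome.)

(6, 2)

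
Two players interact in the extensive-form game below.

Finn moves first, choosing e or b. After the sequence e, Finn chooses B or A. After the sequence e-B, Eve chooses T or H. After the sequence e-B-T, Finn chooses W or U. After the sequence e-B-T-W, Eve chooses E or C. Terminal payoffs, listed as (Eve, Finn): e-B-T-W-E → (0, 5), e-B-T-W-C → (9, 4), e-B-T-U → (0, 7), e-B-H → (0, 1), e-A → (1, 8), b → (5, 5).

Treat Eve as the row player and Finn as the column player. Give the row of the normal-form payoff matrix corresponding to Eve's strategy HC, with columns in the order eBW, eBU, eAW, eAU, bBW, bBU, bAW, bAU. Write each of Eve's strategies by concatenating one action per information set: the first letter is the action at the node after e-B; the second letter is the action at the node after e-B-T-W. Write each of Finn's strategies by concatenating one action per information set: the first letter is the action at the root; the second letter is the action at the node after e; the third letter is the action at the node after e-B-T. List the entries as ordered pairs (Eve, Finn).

vs eBW: Finn plays e → Finn plays B at [e] → Eve plays H at [e-B] → (0, 1)
vs eBU: Finn plays e → Finn plays B at [e] → Eve plays H at [e-B] → (0, 1)
vs eAW: Finn plays e → Finn plays A at [e] → (1, 8)
vs eAU: Finn plays e → Finn plays A at [e] → (1, 8)
vs bBW: Finn plays b → (5, 5)
vs bBU: Finn plays b → (5, 5)
vs bAW: Finn plays b → (5, 5)
vs bAU: Finn plays b → (5, 5)

(0,1) (0,1) (1,8) (1,8) (5,5) (5,5) (5,5) (5,5)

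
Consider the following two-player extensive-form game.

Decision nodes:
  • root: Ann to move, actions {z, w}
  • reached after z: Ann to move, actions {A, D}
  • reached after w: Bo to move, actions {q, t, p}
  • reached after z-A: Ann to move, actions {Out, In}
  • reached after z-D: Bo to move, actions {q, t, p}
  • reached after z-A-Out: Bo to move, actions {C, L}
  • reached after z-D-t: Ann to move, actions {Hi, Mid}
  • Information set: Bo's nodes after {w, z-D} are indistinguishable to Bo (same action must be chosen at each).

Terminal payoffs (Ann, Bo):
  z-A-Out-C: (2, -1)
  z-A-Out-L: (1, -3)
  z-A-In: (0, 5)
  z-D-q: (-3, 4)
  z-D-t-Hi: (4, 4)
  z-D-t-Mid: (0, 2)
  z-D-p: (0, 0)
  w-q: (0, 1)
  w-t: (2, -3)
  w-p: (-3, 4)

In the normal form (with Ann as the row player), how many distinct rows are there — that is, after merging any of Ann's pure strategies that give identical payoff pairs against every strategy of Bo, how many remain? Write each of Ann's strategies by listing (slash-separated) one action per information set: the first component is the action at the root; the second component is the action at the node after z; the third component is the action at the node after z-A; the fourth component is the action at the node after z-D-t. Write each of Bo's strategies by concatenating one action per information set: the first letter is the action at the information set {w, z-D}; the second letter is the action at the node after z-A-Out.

Ann has 16 pure strategies: z/A/Out/Hi, z/A/Out/Mid, z/A/In/Hi, z/A/In/Mid, z/D/Out/Hi, z/D/Out/Mid, z/D/In/Hi, z/D/In/Mid, w/A/Out/Hi, w/A/Out/Mid, w/A/In/Hi, w/A/In/Mid, w/D/Out/Hi, w/D/Out/Mid, w/D/In/Hi, w/D/In/Mid. Columns: qC, qL, tC, tL, pC, pL.
{z/A/Out/Hi, z/A/Out/Mid} → row (2,-1) (1,-3) (2,-1) (1,-3) (2,-1) (1,-3)
{z/A/In/Hi, z/A/In/Mid} → row (0,5) (0,5) (0,5) (0,5) (0,5) (0,5)
{z/D/Out/Hi, z/D/In/Hi} → row (-3,4) (-3,4) (4,4) (4,4) (0,0) (0,0)
{z/D/Out/Mid, z/D/In/Mid} → row (-3,4) (-3,4) (0,2) (0,2) (0,0) (0,0)
{w/A/Out/Hi, w/A/Out/Mid, w/A/In/Hi, w/A/In/Mid, w/D/Out/Hi, w/D/Out/Mid, w/D/In/Hi, w/D/In/Mid} → row (0,1) (0,1) (2,-3) (2,-3) (-3,4) (-3,4)
That's 5 distinct rows out of 16 strategies.

5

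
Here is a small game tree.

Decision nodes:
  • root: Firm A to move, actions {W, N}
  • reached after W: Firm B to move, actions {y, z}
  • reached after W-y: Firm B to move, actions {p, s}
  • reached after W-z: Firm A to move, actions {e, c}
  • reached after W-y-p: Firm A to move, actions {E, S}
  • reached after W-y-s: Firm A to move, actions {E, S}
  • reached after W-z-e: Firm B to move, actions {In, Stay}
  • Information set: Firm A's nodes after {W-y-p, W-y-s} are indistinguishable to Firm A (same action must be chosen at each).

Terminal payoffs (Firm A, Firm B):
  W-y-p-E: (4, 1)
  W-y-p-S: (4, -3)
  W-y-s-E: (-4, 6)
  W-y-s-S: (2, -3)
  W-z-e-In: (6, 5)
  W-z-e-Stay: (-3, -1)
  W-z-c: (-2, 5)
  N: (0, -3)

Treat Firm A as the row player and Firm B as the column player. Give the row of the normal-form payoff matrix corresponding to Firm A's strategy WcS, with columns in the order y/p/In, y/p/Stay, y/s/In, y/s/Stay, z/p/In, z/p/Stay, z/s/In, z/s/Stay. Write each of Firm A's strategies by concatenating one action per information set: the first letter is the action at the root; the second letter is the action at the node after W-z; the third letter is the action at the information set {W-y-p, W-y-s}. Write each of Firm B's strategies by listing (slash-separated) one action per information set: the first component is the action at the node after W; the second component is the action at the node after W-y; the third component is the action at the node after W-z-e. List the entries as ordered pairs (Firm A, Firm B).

(4,-3) (4,-3) (2,-3) (2,-3) (-2,5) (-2,5) (-2,5) (-2,5)

vs y/p/In: Firm A plays W → Firm B plays y at [W] → Firm B plays p at [W-y] → Firm A plays S at [W-y-p] → (4, -3)
vs y/p/Stay: Firm A plays W → Firm B plays y at [W] → Firm B plays p at [W-y] → Firm A plays S at [W-y-p] → (4, -3)
vs y/s/In: Firm A plays W → Firm B plays y at [W] → Firm B plays s at [W-y] → Firm A plays S at [W-y-s] → (2, -3)
vs y/s/Stay: Firm A plays W → Firm B plays y at [W] → Firm B plays s at [W-y] → Firm A plays S at [W-y-s] → (2, -3)
vs z/p/In: Firm A plays W → Firm B plays z at [W] → Firm A plays c at [W-z] → (-2, 5)
vs z/p/Stay: Firm A plays W → Firm B plays z at [W] → Firm A plays c at [W-z] → (-2, 5)
vs z/s/In: Firm A plays W → Firm B plays z at [W] → Firm A plays c at [W-z] → (-2, 5)
vs z/s/Stay: Firm A plays W → Firm B plays z at [W] → Firm A plays c at [W-z] → (-2, 5)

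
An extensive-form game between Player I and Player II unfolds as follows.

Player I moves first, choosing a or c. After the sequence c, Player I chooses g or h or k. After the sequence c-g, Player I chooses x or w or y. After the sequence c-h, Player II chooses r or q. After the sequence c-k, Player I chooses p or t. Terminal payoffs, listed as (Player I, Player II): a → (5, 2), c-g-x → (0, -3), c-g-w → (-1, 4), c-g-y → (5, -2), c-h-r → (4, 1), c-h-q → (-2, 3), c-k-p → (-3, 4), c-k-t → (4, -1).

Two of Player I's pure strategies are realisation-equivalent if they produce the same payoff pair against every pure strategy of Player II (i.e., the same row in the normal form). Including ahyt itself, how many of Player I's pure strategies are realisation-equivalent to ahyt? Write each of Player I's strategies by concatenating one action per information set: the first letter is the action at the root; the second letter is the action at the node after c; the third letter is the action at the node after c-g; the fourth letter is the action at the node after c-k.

18

Row for ahyt (columns r, q): (5,2) (5,2).
Under ahyt, Player I's choice at the node after c and at the node after c-g and at the node after c-k can never be reached regardless of what Player II does, so varying those choices leaves every outcome unchanged.
Holding the reachable choices fixed and varying the unreachable ones freely already gives 3 × 3 × 2 = 18 equivalent strategies.
No other strategy reproduces this row, so those 18 are the full class: agxp, agxt, agwp, agwt, agyp, agyt, ahxp, ahxt, ahwp, ahwt, ahyp, ahyt, akxp, akxt, akwp, akwt, akyp, akyt.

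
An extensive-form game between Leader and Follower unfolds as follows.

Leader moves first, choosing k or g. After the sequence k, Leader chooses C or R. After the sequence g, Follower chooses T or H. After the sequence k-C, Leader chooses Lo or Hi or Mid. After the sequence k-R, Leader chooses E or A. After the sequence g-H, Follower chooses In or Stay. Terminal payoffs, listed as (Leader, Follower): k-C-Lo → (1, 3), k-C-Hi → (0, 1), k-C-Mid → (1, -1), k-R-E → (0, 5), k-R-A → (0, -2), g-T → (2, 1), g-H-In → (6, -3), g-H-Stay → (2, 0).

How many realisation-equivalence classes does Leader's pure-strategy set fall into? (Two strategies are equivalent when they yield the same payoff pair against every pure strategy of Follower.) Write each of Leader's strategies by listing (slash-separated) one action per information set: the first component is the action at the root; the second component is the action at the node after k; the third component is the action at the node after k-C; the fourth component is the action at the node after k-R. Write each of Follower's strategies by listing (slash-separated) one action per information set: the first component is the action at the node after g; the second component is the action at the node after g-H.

6

Leader has 24 pure strategies: k/C/Lo/E, k/C/Lo/A, k/C/Hi/E, k/C/Hi/A, k/C/Mid/E, k/C/Mid/A, k/R/Lo/E, k/R/Lo/A, k/R/Hi/E, k/R/Hi/A, k/R/Mid/E, k/R/Mid/A, g/C/Lo/E, g/C/Lo/A, g/C/Hi/E, g/C/Hi/A, g/C/Mid/E, g/C/Mid/A, g/R/Lo/E, g/R/Lo/A, g/R/Hi/E, g/R/Hi/A, g/R/Mid/E, g/R/Mid/A. Columns: T/In, T/Stay, H/In, H/Stay.
{k/C/Lo/E, k/C/Lo/A} → row (1,3) (1,3) (1,3) (1,3)
{k/C/Hi/E, k/C/Hi/A} → row (0,1) (0,1) (0,1) (0,1)
{k/C/Mid/E, k/C/Mid/A} → row (1,-1) (1,-1) (1,-1) (1,-1)
{k/R/Lo/E, k/R/Hi/E, k/R/Mid/E} → row (0,5) (0,5) (0,5) (0,5)
{k/R/Lo/A, k/R/Hi/A, k/R/Mid/A} → row (0,-2) (0,-2) (0,-2) (0,-2)
{g/C/Lo/E, g/C/Lo/A, g/C/Hi/E, g/C/Hi/A, g/C/Mid/E, g/C/Mid/A, g/R/Lo/E, g/R/Lo/A, g/R/Hi/E, g/R/Hi/A, g/R/Mid/E, g/R/Mid/A} → row (2,1) (2,1) (6,-3) (2,0)
That's 6 distinct rows out of 24 strategies.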